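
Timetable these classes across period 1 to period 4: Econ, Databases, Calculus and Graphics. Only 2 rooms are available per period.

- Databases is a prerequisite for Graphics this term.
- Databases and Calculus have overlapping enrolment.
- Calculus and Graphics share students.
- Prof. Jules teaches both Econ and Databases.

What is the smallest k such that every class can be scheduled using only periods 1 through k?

The precedence chain requires at least 2 distinct periods.
With at most 2 per period and 4 classes, at least 2 periods are needed.
Could 2 periods be enough, i.e. nothing placed later than period 2? No: Graphics must come after Databases (at period 1 or later) → {period 2}; Databases must come before Graphics (at period 2 or earlier) → {period 1}; Calculus can't share with Databases (period 1) → {period 2}; Graphics can't share with Calculus (period 2) → nothing is left.
So 2 periods is not enough.
3 works (last occupied period: period 3): for example Graphics -> period 2; Databases -> period 1; Econ -> period 2; Calculus -> period 3.

3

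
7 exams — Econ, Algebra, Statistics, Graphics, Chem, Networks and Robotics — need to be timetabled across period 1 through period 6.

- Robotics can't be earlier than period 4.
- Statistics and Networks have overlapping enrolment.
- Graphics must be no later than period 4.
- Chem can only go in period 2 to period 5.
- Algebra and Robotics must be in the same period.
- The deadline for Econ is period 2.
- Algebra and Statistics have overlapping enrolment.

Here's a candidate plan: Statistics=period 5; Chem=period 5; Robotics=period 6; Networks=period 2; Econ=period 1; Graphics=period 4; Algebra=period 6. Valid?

Yes

Robotics can't be earlier than period 4 — holds.
Graphics must be no later than period 4 — holds.
Algebra and Robotics must be in the same period — holds.
Chem can only go in period 2 to period 5 — holds.
The deadline for Econ is period 2 — holds.
Statistics and Networks have overlapping enrolment — holds.
Algebra and Statistics have overlapping enrolment — holds.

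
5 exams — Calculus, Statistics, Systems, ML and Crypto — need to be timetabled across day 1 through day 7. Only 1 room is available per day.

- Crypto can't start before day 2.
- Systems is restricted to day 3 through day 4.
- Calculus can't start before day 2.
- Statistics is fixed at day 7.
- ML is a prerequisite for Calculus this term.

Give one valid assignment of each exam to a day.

Systems -> day 3; Crypto -> day 4; Calculus -> day 2; ML -> day 1; Statistics -> day 7

Checking: ML(day 1) before Calculus(day 2); Calculus=day 2 in [day 2,day 7]; Statistics=day 7 in [day 7,day 7]; Crypto=day 4 in [day 2,day 7]; Systems=day 3 in [day 3,day 4]; max 1 per day (cap 1).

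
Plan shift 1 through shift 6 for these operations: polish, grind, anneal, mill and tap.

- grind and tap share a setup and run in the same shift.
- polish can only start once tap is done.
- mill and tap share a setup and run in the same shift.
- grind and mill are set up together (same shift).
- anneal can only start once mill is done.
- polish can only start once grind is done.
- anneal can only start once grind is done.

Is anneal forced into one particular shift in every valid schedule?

anneal can be shift 2 (e.g. mill in shift 1, grind in shift 1, polish in shift 2, tap in shift 1, anneal in shift 2) or shift 3 (e.g. anneal in shift 3, polish in shift 2, tap in shift 1, grind in shift 1, mill in shift 1).

No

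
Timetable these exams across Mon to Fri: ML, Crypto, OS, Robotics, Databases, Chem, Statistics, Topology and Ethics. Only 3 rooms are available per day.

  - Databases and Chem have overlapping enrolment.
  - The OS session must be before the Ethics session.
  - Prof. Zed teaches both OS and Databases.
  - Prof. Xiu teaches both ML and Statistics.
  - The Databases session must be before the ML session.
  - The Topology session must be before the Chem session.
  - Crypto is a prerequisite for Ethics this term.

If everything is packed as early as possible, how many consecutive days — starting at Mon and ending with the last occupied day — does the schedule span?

3

The precedence chain requires at least 2 distinct days.
With at most 3 per day and 9 exams, at least 3 days are needed.
3 works (last occupied day: Wed): for example Crypto -> Mon; Chem -> Wed; ML -> Wed; Robotics -> Wed; Databases -> Tue; Ethics -> Tue; Statistics -> Tue; Topology -> Mon; OS -> Mon.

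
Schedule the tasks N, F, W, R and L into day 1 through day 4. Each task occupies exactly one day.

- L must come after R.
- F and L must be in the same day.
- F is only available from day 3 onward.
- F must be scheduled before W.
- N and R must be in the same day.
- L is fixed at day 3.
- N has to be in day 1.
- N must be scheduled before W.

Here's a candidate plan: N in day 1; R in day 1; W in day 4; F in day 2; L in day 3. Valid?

F and L must be in the same day — violated.
N must be scheduled before W — holds.
L must come after R — holds.
L is fixed at day 3 — holds.
F must be scheduled before W — holds.
F is only available from day 3 onward — violated.
N and R must be in the same day — holds.
N has to be in day 1 — holds.

No — it violates: F is only available from day 3 onward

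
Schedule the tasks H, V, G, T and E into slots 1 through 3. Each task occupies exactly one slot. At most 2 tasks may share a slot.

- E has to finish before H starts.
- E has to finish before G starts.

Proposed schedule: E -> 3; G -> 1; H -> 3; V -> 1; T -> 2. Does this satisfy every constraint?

E has to finish before H starts — violated.
E has to finish before G starts — violated.
At most 2 tasks may share a slot — holds.

No. E has to finish before G starts is not satisfied.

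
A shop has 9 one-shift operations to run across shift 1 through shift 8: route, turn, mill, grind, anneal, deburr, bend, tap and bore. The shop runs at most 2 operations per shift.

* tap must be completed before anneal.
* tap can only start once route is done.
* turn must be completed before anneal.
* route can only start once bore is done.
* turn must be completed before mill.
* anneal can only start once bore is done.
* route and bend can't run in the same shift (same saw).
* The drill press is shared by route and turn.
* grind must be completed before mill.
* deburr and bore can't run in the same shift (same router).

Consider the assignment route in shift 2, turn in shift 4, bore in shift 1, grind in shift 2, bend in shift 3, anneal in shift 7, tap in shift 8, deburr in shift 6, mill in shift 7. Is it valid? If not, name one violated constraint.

The shop runs at most 2 operations per shift — holds.
tap can only start once route is done — holds.
tap must be completed before anneal — violated.
anneal can only start once bore is done — holds.
grind must be completed before mill — holds.
turn must be completed before anneal — holds.
deburr and bore can't run in the same shift (same router) — holds.
route and bend can't run in the same shift (same saw) — holds.
turn must be completed before mill — holds.
route can only start once bore is done — holds.
The drill press is shared by route and turn — holds.

No. tap must be completed before anneal is not satisfied.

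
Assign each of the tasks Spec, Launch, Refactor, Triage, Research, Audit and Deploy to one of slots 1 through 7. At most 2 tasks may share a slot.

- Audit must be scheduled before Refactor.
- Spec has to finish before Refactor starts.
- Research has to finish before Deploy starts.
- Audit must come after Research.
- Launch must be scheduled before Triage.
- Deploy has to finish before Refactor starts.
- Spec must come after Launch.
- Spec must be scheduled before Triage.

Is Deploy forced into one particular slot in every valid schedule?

Deploy can be 2 (e.g. Triage in 3; Audit in 3; Launch in 1; Refactor in 4; Spec in 2; Deploy in 2; Research in 1) or 3 (e.g. Launch=1, Deploy=3, Triage=3, Research=1, Refactor=4, Spec=2, Audit=2).

No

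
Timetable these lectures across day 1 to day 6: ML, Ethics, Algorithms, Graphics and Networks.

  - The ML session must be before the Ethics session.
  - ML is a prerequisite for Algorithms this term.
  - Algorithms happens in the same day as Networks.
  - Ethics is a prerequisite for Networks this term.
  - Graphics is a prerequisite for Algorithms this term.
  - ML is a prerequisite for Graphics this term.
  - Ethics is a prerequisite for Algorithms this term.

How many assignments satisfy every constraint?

Splitting on ML: it can be day 1 (30), day 2 (14), day 3 (5), day 4 (1). Listing each branch's schedules as (Ethics, Algorithms, Graphics, Networks) by day number:
ML=day 1: (2,3,2,3) (2,4,2,4) (2,4,3,4) (2,5,2,5) (2,5,3,5) (2,5,4,5) (2,6,2,6) (2,6,3,6) (2,6,4,6) (2,6,5,6) (3,4,2,4) (3,4,3,4) (3,5,2,5) (3,5,3,5) (3,5,4,5) (3,6,2,6) (3,6,3,6) (3,6,4,6) (3,6,5,6) (4,5,2,5) (4,5,3,5) (4,5,4,5) (4,6,2,6) (4,6,3,6) (4,6,4,6) (4,6,5,6) (5,6,2,6) (5,6,3,6) (5,6,4,6) (5,6,5,6) — 30.
ML=day 2: (3,4,3,4) (3,5,3,5) (3,5,4,5) (3,6,3,6) (3,6,4,6) (3,6,5,6) (4,5,3,5) (4,5,4,5) (4,6,3,6) (4,6,4,6) (4,6,5,6) (5,6,3,6) (5,6,4,6) (5,6,5,6) — 14.
ML=day 3: (4,5,4,5) (4,6,4,6) (4,6,5,6) (5,6,4,6) (5,6,5,6) — 5.
ML=day 4: (5,6,5,6) — 1.
Summing: 30 + 14 + 5 + 1 = 50.

50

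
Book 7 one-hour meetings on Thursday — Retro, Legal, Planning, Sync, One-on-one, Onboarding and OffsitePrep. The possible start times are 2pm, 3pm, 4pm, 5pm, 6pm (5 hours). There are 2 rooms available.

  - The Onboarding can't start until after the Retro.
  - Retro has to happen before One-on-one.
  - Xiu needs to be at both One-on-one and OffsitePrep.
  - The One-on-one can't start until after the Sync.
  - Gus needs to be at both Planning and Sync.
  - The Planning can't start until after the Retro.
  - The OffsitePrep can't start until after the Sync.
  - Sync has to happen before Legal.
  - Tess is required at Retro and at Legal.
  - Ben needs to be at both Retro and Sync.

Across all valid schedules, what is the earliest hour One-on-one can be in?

4pm

Precedence pushes One-on-one to at least 3pm.
One-on-one at 4pm is achievable: Planning=5pm, Retro=2pm, OffsitePrep=5pm, Sync=3pm, One-on-one=4pm, Legal=4pm, Onboarding=3pm.
Nothing earlier works — the conflict and capacity constraints rule out every hour before 4pm.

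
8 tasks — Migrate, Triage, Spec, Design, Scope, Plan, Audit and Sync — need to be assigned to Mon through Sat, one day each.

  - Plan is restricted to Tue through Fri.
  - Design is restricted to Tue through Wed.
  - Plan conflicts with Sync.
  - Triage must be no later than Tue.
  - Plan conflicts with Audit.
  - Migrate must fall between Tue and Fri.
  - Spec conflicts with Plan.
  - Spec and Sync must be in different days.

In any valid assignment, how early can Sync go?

Sync at Mon is achievable: Triage=Mon; Plan=Tue; Audit=Mon; Spec=Wed; Scope=Mon; Sync=Mon; Design=Tue; Migrate=Tue.

Mon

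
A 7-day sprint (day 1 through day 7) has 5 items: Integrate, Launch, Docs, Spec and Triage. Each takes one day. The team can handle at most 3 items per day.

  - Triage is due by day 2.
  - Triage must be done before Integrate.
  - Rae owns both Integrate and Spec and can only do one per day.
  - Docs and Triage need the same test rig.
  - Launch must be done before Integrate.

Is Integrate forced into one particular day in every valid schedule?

Integrate can be day 2 (e.g. Launch=day 1; Triage=day 1; Spec=day 1; Docs=day 2; Integrate=day 2) or day 3 (e.g. Triage in day 1, Spec in day 1, Integrate in day 3, Docs in day 2, Launch in day 1).

No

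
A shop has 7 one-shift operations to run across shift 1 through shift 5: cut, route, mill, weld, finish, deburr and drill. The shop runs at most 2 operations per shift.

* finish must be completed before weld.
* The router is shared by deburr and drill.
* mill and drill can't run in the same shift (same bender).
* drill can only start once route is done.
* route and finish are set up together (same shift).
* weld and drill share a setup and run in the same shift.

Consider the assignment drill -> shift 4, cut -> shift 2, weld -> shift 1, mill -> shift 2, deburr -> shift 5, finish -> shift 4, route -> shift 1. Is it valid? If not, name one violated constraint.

Invalid. finish must be completed before weld.

drill can only start once route is done — holds.
The router is shared by deburr and drill — holds.
The shop runs at most 2 operations per shift — holds.
mill and drill can't run in the same shift (same bender) — holds.
finish must be completed before weld — violated.
route and finish are set up together (same shift) — violated.
weld and drill share a setup and run in the same shift — violated.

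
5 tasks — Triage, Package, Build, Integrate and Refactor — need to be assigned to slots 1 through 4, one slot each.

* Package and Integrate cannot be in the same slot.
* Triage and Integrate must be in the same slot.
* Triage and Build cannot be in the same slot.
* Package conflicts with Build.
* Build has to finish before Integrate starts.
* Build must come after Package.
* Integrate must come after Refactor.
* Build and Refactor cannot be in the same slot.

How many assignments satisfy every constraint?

7

Splitting on Triage: it can be 3 (1), 4 (6). Listing each branch's schedules as (Package, Build, Integrate, Refactor):
Triage=3: (1,2,3,1) — 1.
Triage=4: (1,2,4,1) (1,2,4,3) (1,3,4,1) (1,3,4,2) (2,3,4,1) (2,3,4,2) — 6.
Summing: 1 + 6 = 7.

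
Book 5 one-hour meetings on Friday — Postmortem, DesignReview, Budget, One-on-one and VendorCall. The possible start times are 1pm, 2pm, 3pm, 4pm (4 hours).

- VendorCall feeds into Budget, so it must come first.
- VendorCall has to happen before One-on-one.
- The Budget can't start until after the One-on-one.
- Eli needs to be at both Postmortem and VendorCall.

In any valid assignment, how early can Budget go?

Precedence pushes Budget to at least 3pm.
Budget at 3pm is achievable: DesignReview in 1pm; Budget in 3pm; Postmortem in 2pm; One-on-one in 2pm; VendorCall in 1pm.

3pm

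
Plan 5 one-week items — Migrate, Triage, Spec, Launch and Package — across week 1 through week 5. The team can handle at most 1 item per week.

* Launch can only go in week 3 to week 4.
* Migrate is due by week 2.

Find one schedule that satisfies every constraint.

Migrate=week 1, Package=week 5, Spec=week 4, Launch=week 3, Triage=week 2

Checking: Migrate=week 1 in [week 1,week 2]; Launch=week 3 in [week 3,week 4]; max 1 per week (cap 1).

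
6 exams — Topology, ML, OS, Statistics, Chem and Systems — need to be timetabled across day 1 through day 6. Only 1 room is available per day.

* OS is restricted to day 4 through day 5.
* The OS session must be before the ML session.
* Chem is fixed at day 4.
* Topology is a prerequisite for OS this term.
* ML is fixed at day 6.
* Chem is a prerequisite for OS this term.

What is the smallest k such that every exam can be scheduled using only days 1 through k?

6

The precedence chain requires at least 3 distinct days.
With at most 1 per day and 6 exams, at least 6 days are needed.
ML can't be placed before day 6, so the schedule must run through at least day 6.
6 works (last occupied day: day 6): for example Statistics -> day 2; ML -> day 6; Topology -> day 1; Chem -> day 4; OS -> day 5; Systems -> day 3.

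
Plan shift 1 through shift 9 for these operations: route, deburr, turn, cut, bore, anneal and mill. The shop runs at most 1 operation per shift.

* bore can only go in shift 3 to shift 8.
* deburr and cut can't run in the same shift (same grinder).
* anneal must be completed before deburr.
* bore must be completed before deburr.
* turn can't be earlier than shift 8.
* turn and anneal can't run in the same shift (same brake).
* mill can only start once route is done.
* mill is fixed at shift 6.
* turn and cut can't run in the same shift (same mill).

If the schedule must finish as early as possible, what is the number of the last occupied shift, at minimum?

8

The precedence chain requires at least 2 distinct shifts.
With at most 1 per shift and 7 operations, at least 7 shifts are needed.
turn can't be placed before shift 8, so the schedule must run through at least shift 8.
8 works (last occupied shift: shift 8): for example mill -> shift 6, anneal -> shift 2, cut -> shift 5, route -> shift 1, turn -> shift 8, deburr -> shift 4, bore -> shift 3.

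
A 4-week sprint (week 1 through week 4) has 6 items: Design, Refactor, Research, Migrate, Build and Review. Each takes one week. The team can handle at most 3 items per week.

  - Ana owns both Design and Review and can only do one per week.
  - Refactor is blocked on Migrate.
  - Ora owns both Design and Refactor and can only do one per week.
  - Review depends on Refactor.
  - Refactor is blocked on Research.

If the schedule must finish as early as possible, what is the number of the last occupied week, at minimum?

The precedence chain requires at least 3 distinct weeks.
With at most 3 per week and 6 tasks, at least 2 weeks are needed.
3 works (last occupied week: week 3): for example Research in week 1, Review in week 3, Build in week 2, Migrate in week 1, Design in week 1, Refactor in week 2.

3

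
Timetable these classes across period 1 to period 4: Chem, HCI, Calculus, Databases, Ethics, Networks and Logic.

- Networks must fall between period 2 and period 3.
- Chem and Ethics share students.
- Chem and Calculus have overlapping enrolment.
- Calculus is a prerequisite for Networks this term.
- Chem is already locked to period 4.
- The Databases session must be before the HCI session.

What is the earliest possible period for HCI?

period 2

Precedence pushes HCI to at least period 2.
HCI at period 2 is achievable: Ethics=period 1; Databases=period 1; Logic=period 1; HCI=period 2; Chem=period 4; Calculus=period 1; Networks=period 2.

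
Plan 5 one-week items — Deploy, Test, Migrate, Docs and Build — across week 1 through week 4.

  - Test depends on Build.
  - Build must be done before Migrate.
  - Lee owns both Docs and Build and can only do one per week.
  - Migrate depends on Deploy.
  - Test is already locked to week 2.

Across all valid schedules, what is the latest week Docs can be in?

Docs at week 4 is achievable: Docs=week 4, Build=week 1, Migrate=week 2, Test=week 2, Deploy=week 1.

week 4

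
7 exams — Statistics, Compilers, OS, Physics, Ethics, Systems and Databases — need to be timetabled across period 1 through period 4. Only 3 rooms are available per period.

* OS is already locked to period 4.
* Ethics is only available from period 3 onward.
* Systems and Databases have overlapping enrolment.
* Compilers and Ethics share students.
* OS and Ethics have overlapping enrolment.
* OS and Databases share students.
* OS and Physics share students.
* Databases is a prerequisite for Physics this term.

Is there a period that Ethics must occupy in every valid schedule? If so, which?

period 3

Ethics's window is period 3–period 4.
OS is fixed at period 4, and Ethics can't share a period with OS.
So Ethics must be period 3.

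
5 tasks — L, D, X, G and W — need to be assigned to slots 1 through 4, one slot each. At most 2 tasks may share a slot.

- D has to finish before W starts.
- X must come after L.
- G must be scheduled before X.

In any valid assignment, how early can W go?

Precedence pushes W to at least 2.
W at 2 is achievable: D=1, X=3, G=2, W=2, L=1.

2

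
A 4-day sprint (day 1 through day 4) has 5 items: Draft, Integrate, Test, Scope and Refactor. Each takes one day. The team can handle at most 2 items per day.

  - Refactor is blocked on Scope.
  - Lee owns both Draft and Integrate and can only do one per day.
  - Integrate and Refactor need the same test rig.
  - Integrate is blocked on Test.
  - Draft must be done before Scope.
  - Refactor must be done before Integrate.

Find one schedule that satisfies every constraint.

Test in day 1, Refactor in day 3, Integrate in day 4, Draft in day 1, Scope in day 2

Checking: Scope(day 2) before Refactor(day 3); Test(day 1) before Integrate(day 4); Draft(day 1) before Scope(day 2); Refactor(day 3) before Integrate(day 4); Integrate(day 4) != Refactor(day 3); Draft(day 1) != Integrate(day 4); max 2 per day (cap 2).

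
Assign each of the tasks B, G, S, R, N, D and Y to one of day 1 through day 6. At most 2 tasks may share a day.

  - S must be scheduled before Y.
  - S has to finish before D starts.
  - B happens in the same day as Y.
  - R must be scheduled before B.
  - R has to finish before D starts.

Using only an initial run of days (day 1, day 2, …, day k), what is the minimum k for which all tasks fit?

4 days

The precedence chain requires at least 2 distinct days.
With at most 2 per day and 7 tasks, at least 4 days are needed.
4 works (last occupied day: day 4): for example G -> day 2, Y -> day 3, S -> day 1, N -> day 4, D -> day 2, R -> day 1, B -> day 3.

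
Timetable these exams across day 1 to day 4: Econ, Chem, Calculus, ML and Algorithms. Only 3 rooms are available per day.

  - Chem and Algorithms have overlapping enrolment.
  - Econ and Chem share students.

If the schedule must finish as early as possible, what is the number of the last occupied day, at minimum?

With at most 3 per day and 5 exams, at least 2 days are needed.
2 works (last occupied day: day 2): for example Chem=day 2, ML=day 2, Algorithms=day 1, Calculus=day 1, Econ=day 1.

2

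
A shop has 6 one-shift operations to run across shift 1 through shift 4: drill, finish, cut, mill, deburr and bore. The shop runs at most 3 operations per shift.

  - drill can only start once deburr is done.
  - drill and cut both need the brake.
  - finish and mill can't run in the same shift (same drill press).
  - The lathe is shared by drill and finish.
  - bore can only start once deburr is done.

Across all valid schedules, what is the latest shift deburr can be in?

Downstream work caps deburr at shift 3.
deburr at shift 3 is achievable: mill=shift 2; deburr=shift 3; drill=shift 4; cut=shift 1; bore=shift 4; finish=shift 1.

shift 3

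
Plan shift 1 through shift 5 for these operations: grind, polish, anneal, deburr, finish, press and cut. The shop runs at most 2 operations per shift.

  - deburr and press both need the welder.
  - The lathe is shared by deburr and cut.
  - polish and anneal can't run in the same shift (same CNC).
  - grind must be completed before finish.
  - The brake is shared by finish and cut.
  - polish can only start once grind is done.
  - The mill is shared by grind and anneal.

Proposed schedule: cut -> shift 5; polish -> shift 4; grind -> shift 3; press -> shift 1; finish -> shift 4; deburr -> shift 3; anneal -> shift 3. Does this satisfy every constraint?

polish and anneal can't run in the same shift (same CNC) — holds.
The shop runs at most 2 operations per shift — violated.
The brake is shared by finish and cut — holds.
The mill is shared by grind and anneal — violated.
deburr and press both need the welder — holds.
polish can only start once grind is done — holds.
grind must be completed before finish — holds.
The lathe is shared by deburr and cut — holds.

No. The mill is shared by grind and anneal is not satisfied.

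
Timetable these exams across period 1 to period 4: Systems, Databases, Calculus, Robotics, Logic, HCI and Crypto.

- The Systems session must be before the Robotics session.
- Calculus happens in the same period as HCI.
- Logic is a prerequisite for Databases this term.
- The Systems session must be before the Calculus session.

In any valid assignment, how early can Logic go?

period 1

Downstream work caps Logic at period 3.
Logic at period 1 is achievable: Crypto in period 1, Calculus in period 2, Robotics in period 2, Logic in period 1, Systems in period 1, HCI in period 2, Databases in period 2.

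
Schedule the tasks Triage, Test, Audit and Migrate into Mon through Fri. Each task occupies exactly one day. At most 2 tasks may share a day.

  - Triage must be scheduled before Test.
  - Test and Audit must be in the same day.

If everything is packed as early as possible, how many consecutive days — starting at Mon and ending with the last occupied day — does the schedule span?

2 days

The precedence chain requires at least 2 distinct days.
With at most 2 per day and 4 tasks, at least 2 days are needed.
2 works (last occupied day: Tue): for example Triage=Mon; Test=Tue; Migrate=Mon; Audit=Tue.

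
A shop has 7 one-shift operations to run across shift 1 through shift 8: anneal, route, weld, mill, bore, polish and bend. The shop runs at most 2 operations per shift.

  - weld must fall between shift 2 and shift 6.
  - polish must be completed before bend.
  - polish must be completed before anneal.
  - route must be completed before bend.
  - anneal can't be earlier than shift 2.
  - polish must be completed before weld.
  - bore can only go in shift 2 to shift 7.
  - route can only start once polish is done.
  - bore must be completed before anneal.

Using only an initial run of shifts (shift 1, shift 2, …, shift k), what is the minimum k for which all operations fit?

4

The precedence chain requires at least 3 distinct shifts.
With at most 2 per shift and 7 operations, at least 4 shifts are needed.
4 works (last occupied shift: shift 4): for example mill in shift 1; route in shift 3; bend in shift 4; weld in shift 2; polish in shift 1; bore in shift 2; anneal in shift 3.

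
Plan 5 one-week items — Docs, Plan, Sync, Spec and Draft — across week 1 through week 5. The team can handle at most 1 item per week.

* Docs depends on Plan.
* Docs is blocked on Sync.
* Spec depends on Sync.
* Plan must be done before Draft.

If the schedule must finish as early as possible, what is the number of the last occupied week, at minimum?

The precedence chain requires at least 2 distinct weeks.
With at most 1 per week and 5 tasks, at least 5 weeks are needed.
5 works (last occupied week: week 5): for example Sync=week 2, Spec=week 4, Draft=week 5, Docs=week 3, Plan=week 1.

week 5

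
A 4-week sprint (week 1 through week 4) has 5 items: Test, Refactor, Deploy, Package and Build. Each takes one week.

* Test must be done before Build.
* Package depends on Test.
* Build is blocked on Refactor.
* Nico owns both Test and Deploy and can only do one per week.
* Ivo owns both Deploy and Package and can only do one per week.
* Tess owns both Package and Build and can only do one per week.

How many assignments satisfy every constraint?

34

Splitting on Test: it can be week 1 (24), week 2 (10). Listing each branch's schedules as (Refactor, Deploy, Package, Build) by week number:
Test=week 1: (1,2,3,2) (1,2,3,4) (1,2,4,2) (1,2,4,3) (1,3,2,3) (1,3,2,4) (1,3,4,2) (1,3,4,3) (1,4,2,3) (1,4,2,4) (1,4,3,2) (1,4,3,4) (2,2,3,4) (2,2,4,3) (2,3,2,3) (2,3,2,4) (2,3,4,3) (2,4,2,3) (2,4,2,4) (2,4,3,4) (3,2,3,4) (3,3,2,4) (3,4,2,4) (3,4,3,4) — 24.
Test=week 2: (1,1,3,4) (1,1,4,3) (1,3,4,3) (1,4,3,4) (2,1,3,4) (2,1,4,3) (2,3,4,3) (2,4,3,4) (3,1,3,4) (3,4,3,4) — 10.
Summing: 24 + 10 = 34.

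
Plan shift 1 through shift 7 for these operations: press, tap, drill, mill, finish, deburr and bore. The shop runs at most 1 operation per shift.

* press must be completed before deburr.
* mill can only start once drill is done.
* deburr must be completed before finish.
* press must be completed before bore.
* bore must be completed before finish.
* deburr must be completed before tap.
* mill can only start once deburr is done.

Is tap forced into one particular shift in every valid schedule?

No

tap can be shift 3 (e.g. press in shift 1, bore in shift 6, tap in shift 3, finish in shift 7, deburr in shift 2, drill in shift 4, mill in shift 5) or shift 4 (e.g. mill=shift 5, tap=shift 4, deburr=shift 2, press=shift 1, bore=shift 6, drill=shift 3, finish=shift 7).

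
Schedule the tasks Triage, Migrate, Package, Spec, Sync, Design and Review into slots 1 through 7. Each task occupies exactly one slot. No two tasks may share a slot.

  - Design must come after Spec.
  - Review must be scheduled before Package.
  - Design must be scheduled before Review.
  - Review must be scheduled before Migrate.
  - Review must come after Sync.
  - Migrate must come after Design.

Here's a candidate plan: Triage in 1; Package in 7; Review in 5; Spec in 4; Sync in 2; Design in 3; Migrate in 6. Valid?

No — it violates: Design must come after Spec

Review must be scheduled before Migrate — holds.
Design must be scheduled before Review — holds.
Design must come after Spec — violated.
Review must come after Sync — holds.
Review must be scheduled before Package — holds.
No two tasks may share a slot — holds.
Migrate must come after Design — holds.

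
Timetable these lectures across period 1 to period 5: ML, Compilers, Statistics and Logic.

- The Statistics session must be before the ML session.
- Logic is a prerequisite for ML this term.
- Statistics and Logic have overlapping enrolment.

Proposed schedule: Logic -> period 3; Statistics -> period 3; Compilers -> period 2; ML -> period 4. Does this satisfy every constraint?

No. Statistics and Logic have overlapping enrolment is not satisfied.

The Statistics session must be before the ML session — holds.
Logic is a prerequisite for ML this term — holds.
Statistics and Logic have overlapping enrolment — violated.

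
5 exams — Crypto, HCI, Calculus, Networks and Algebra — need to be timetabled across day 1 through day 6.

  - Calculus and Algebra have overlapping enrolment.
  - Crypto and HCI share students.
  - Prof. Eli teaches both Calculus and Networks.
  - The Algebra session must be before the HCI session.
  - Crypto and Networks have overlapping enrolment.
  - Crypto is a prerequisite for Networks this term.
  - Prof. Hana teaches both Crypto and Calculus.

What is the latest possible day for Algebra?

Downstream work caps Algebra at day 5.
Algebra at day 5 is achievable: Crypto in day 1; Algebra in day 5; Calculus in day 3; Networks in day 2; HCI in day 6.

day 5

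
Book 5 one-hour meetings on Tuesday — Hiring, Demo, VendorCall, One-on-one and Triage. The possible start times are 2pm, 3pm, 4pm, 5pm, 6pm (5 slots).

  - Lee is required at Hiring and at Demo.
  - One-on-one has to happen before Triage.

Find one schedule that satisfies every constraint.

Triage=3pm, Hiring=2pm, VendorCall=2pm, One-on-one=2pm, Demo=3pm

Checking: One-on-one(2pm) before Triage(3pm); Hiring(2pm) != Demo(3pm).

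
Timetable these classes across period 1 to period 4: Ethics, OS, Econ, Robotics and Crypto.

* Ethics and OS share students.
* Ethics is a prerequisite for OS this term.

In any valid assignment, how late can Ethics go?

period 3

Downstream work caps Ethics at period 3.
Ethics at period 3 is achievable: Crypto=period 1, Robotics=period 1, Ethics=period 3, OS=period 4, Econ=period 1.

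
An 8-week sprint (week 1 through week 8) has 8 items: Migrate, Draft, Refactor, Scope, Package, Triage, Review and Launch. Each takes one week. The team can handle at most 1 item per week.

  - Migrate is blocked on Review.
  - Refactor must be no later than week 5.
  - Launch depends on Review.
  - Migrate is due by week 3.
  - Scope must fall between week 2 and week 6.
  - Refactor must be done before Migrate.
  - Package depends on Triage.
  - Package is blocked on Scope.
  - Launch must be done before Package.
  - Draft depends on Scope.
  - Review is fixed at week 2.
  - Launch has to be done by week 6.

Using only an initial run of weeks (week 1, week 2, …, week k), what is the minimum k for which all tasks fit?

The precedence chain requires at least 3 distinct weeks.
With at most 1 per week and 8 tasks, at least 8 weeks are needed.
Propagating the time windows through the other constraints, Package can't land before week 4, so the schedule must run through at least week 4.
8 works (last occupied week: week 8): for example Triage -> week 6, Package -> week 7, Draft -> week 8, Launch -> week 5, Scope -> week 4, Migrate -> week 3, Review -> week 2, Refactor -> week 1.

8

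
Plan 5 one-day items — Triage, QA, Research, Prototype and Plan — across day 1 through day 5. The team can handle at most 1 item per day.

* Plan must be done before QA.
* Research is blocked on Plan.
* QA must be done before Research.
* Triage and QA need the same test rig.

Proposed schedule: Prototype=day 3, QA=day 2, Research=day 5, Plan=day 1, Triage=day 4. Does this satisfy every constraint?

Yes

Research is blocked on Plan — holds.
Triage and QA need the same test rig — holds.
Plan must be done before QA — holds.
The team can handle at most 1 item per day — holds.
QA must be done before Research — holds.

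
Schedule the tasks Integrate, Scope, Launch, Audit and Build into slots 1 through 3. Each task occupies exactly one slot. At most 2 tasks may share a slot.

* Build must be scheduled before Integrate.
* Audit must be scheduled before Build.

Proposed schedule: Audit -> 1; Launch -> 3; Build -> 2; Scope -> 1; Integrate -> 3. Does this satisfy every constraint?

At most 2 tasks may share a slot — holds.
Build must be scheduled before Integrate — holds.
Audit must be scheduled before Build — holds.

Valid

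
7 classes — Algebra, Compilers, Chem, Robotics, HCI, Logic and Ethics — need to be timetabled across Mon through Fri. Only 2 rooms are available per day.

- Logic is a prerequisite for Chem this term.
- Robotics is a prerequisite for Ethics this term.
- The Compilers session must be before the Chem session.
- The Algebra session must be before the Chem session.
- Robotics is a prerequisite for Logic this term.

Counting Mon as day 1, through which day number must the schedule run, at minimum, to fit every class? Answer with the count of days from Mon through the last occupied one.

The precedence chain requires at least 3 distinct days.
With at most 2 per day and 7 classes, at least 4 days are needed.
4 works (last occupied day: Thu): for example Algebra -> Mon; Chem -> Wed; Robotics -> Mon; Ethics -> Wed; Logic -> Tue; HCI -> Thu; Compilers -> Tue.

4 days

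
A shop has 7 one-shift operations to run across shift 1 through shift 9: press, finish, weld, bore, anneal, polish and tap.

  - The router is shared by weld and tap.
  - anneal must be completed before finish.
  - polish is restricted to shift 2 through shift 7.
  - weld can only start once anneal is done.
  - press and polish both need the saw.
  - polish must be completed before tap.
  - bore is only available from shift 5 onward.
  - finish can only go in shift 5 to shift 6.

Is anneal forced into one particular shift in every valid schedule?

No

anneal can be shift 1 (e.g. finish in shift 5, polish in shift 2, anneal in shift 1, press in shift 1, tap in shift 3, weld in shift 2, bore in shift 5) or shift 2 (e.g. tap=shift 4, polish=shift 2, finish=shift 5, press=shift 1, anneal=shift 2, bore=shift 5, weld=shift 3).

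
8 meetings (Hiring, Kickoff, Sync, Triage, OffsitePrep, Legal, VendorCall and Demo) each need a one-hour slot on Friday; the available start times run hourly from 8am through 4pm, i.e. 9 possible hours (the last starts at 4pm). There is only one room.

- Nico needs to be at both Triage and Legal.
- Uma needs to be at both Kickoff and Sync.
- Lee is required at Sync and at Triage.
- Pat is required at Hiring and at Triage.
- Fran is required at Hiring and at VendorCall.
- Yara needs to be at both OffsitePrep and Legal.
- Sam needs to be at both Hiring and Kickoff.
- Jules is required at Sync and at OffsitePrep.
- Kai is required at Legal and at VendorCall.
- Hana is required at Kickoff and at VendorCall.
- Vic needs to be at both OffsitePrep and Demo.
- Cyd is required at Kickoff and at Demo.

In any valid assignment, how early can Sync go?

Sync at 8am is achievable: Sync -> 8am, Demo -> 3pm, Triage -> 11am, OffsitePrep -> 12pm, Legal -> 1pm, Hiring -> 9am, VendorCall -> 2pm, Kickoff -> 10am.

8am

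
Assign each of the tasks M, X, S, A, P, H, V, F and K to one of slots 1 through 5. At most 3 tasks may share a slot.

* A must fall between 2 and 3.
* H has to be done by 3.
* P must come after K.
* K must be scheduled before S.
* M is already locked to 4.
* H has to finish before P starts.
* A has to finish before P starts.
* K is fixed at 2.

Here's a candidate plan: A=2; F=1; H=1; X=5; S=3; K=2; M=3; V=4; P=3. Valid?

M is already locked to 4 — violated.
H has to be done by 3 — holds.
A has to finish before P starts — holds.
At most 3 tasks may share a slot — holds.
H has to finish before P starts — holds.
K must be scheduled before S — holds.
A must fall between 2 and 3 — holds.
P must come after K — holds.
K is fixed at 2 — holds.

Invalid. M is already locked to 4.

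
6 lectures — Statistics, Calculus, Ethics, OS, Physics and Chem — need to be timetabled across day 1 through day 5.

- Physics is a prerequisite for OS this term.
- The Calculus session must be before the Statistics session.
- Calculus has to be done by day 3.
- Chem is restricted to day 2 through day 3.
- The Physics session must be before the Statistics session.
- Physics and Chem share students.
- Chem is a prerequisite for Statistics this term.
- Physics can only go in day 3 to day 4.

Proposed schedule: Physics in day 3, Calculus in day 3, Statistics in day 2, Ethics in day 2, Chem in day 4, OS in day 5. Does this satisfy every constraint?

Physics is a prerequisite for OS this term — holds.
Physics can only go in day 3 to day 4 — holds.
Calculus has to be done by day 3 — holds.
The Calculus session must be before the Statistics session — violated.
Chem is restricted to day 2 through day 3 — violated.
The Physics session must be before the Statistics session — violated.
Chem is a prerequisite for Statistics this term — violated.
Physics and Chem share students — holds.

No. Chem is a prerequisite for Statistics this term is not satisfied.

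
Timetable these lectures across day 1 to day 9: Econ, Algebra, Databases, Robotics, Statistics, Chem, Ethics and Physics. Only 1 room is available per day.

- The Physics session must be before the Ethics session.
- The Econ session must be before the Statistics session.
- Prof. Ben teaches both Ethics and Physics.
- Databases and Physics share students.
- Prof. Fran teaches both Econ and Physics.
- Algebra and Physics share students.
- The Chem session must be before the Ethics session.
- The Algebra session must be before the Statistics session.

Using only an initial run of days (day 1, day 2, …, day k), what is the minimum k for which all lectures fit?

The precedence chain requires at least 2 distinct days.
With at most 1 per day and 8 lectures, at least 8 days are needed.
8 works (last occupied day: day 8): for example Physics -> day 5; Databases -> day 7; Ethics -> day 6; Statistics -> day 3; Chem -> day 4; Robotics -> day 8; Econ -> day 1; Algebra -> day 2.

8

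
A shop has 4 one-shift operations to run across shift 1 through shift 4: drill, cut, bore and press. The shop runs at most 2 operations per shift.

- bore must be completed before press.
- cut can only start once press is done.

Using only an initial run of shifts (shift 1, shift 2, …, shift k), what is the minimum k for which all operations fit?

The precedence chain requires at least 3 distinct shifts.
With at most 2 per shift and 4 operations, at least 2 shifts are needed.
3 works (last occupied shift: shift 3): for example press=shift 2, bore=shift 1, drill=shift 1, cut=shift 3.

3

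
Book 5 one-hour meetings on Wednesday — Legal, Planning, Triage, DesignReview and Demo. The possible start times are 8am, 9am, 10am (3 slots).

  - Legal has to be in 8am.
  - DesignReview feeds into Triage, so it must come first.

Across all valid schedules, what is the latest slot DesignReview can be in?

Downstream work caps DesignReview at 9am.
DesignReview at 9am is achievable: Legal -> 8am, Demo -> 8am, Triage -> 10am, Planning -> 8am, DesignReview -> 9am.

9am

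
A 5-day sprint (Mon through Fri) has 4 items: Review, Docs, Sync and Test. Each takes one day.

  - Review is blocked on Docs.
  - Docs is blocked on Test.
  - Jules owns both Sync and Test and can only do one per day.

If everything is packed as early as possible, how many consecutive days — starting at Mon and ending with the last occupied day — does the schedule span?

The precedence chain requires at least 3 distinct days.
3 works (last occupied day: Wed): for example Test=Mon; Docs=Tue; Sync=Tue; Review=Wed.

3 days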